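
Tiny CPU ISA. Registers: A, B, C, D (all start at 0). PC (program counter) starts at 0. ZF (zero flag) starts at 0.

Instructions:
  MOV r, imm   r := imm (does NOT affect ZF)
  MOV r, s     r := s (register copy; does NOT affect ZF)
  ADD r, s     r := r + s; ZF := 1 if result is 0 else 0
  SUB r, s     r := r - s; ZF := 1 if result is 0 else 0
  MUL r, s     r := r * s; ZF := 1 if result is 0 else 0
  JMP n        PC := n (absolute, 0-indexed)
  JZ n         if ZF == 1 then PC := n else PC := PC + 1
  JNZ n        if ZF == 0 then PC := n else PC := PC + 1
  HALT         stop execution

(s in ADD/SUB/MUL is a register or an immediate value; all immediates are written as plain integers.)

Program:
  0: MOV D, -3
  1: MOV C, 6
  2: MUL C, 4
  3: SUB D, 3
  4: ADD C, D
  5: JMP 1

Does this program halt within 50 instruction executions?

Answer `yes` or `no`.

Answer: no

Derivation:
Step 1: PC=0 exec 'MOV D, -3'. After: A=0 B=0 C=0 D=-3 ZF=0 PC=1
Step 2: PC=1 exec 'MOV C, 6'. After: A=0 B=0 C=6 D=-3 ZF=0 PC=2
Step 3: PC=2 exec 'MUL C, 4'. After: A=0 B=0 C=24 D=-3 ZF=0 PC=3
Step 4: PC=3 exec 'SUB D, 3'. After: A=0 B=0 C=24 D=-6 ZF=0 PC=4
Step 5: PC=4 exec 'ADD C, D'. After: A=0 B=0 C=18 D=-6 ZF=0 PC=5
Step 6: PC=5 exec 'JMP 1'. After: A=0 B=0 C=18 D=-6 ZF=0 PC=1
Step 7: PC=1 exec 'MOV C, 6'. After: A=0 B=0 C=6 D=-6 ZF=0 PC=2
Step 8: PC=2 exec 'MUL C, 4'. After: A=0 B=0 C=24 D=-6 ZF=0 PC=3
Step 9: PC=3 exec 'SUB D, 3'. After: A=0 B=0 C=24 D=-9 ZF=0 PC=4
Step 10: PC=4 exec 'ADD C, D'. After: A=0 B=0 C=15 D=-9 ZF=0 PC=5
Step 11: PC=5 exec 'JMP 1'. After: A=0 B=0 C=15 D=-9 ZF=0 PC=1
Step 12: PC=1 exec 'MOV C, 6'. After: A=0 B=0 C=6 D=-9 ZF=0 PC=2
Step 13: PC=2 exec 'MUL C, 4'. After: A=0 B=0 C=24 D=-9 ZF=0 PC=3
Step 14: PC=3 exec 'SUB D, 3'. After: A=0 B=0 C=24 D=-12 ZF=0 PC=4
Step 15: PC=4 exec 'ADD C, D'. After: A=0 B=0 C=12 D=-12 ZF=0 PC=5
After 50 steps: not halted. PC revisits the same instructions with no path to HALT; will never halt.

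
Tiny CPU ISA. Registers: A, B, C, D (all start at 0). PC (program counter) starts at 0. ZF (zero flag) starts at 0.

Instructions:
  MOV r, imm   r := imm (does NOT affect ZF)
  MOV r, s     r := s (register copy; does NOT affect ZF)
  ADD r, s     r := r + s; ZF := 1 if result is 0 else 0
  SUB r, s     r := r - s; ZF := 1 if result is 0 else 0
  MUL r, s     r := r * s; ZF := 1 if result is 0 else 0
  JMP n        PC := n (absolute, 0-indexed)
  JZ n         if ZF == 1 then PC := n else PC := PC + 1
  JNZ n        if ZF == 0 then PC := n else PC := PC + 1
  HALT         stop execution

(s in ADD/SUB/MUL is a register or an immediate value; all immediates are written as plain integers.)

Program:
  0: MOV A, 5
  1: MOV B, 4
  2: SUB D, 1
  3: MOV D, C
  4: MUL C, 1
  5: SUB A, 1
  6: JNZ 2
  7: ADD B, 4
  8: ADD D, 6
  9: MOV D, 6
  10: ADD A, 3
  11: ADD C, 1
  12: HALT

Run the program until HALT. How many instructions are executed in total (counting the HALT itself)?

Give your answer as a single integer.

Step 1: PC=0 exec 'MOV A, 5'. After: A=5 B=0 C=0 D=0 ZF=0 PC=1
Step 2: PC=1 exec 'MOV B, 4'. After: A=5 B=4 C=0 D=0 ZF=0 PC=2
Step 3: PC=2 exec 'SUB D, 1'. After: A=5 B=4 C=0 D=-1 ZF=0 PC=3
Step 4: PC=3 exec 'MOV D, C'. After: A=5 B=4 C=0 D=0 ZF=0 PC=4
Step 5: PC=4 exec 'MUL C, 1'. After: A=5 B=4 C=0 D=0 ZF=1 PC=5
Step 6: PC=5 exec 'SUB A, 1'. After: A=4 B=4 C=0 D=0 ZF=0 PC=6
Step 7: PC=6 exec 'JNZ 2'. After: A=4 B=4 C=0 D=0 ZF=0 PC=2
Step 8: PC=2 exec 'SUB D, 1'. After: A=4 B=4 C=0 D=-1 ZF=0 PC=3
Step 9: PC=3 exec 'MOV D, C'. After: A=4 B=4 C=0 D=0 ZF=0 PC=4
Step 10: PC=4 exec 'MUL C, 1'. After: A=4 B=4 C=0 D=0 ZF=1 PC=5
Step 11: PC=5 exec 'SUB A, 1'. After: A=3 B=4 C=0 D=0 ZF=0 PC=6
Step 12: PC=6 exec 'JNZ 2'. After: A=3 B=4 C=0 D=0 ZF=0 PC=2
Step 13: PC=2 exec 'SUB D, 1'. After: A=3 B=4 C=0 D=-1 ZF=0 PC=3
Step 14: PC=3 exec 'MOV D, C'. After: A=3 B=4 C=0 D=0 ZF=0 PC=4
Step 15: PC=4 exec 'MUL C, 1'. After: A=3 B=4 C=0 D=0 ZF=1 PC=5
Step 16: PC=5 exec 'SUB A, 1'. After: A=2 B=4 C=0 D=0 ZF=0 PC=6
Step 17: PC=6 exec 'JNZ 2'. After: A=2 B=4 C=0 D=0 ZF=0 PC=2
Step 18: PC=2 exec 'SUB D, 1'. After: A=2 B=4 C=0 D=-1 ZF=0 PC=3
Step 19: PC=3 exec 'MOV D, C'. After: A=2 B=4 C=0 D=0 ZF=0 PC=4
Step 20: PC=4 exec 'MUL C, 1'. After: A=2 B=4 C=0 D=0 ZF=1 PC=5
Step 21: PC=5 exec 'SUB A, 1'. After: A=1 B=4 C=0 D=0 ZF=0 PC=6
Step 22: PC=6 exec 'JNZ 2'. After: A=1 B=4 C=0 D=0 ZF=0 PC=2
Step 23: PC=2 exec 'SUB D, 1'. After: A=1 B=4 C=0 D=-1 ZF=0 PC=3
Step 24: PC=3 exec 'MOV D, C'. After: A=1 B=4 C=0 D=0 ZF=0 PC=4
Step 25: PC=4 exec 'MUL C, 1'. After: A=1 B=4 C=0 D=0 ZF=1 PC=5
Step 26: PC=5 exec 'SUB A, 1'. After: A=0 B=4 C=0 D=0 ZF=1 PC=6
Step 27: PC=6 exec 'JNZ 2'. After: A=0 B=4 C=0 D=0 ZF=1 PC=7
Step 28: PC=7 exec 'ADD B, 4'. After: A=0 B=8 C=0 D=0 ZF=0 PC=8
Step 29: PC=8 exec 'ADD D, 6'. After: A=0 B=8 C=0 D=6 ZF=0 PC=9
Step 30: PC=9 exec 'MOV D, 6'. After: A=0 B=8 C=0 D=6 ZF=0 PC=10
Step 31: PC=10 exec 'ADD A, 3'. After: A=3 B=8 C=0 D=6 ZF=0 PC=11
Step 32: PC=11 exec 'ADD C, 1'. After: A=3 B=8 C=1 D=6 ZF=0 PC=12
Step 33: PC=12 exec 'HALT'. After: A=3 B=8 C=1 D=6 ZF=0 PC=12 HALTED
Total instructions executed: 33

Answer: 33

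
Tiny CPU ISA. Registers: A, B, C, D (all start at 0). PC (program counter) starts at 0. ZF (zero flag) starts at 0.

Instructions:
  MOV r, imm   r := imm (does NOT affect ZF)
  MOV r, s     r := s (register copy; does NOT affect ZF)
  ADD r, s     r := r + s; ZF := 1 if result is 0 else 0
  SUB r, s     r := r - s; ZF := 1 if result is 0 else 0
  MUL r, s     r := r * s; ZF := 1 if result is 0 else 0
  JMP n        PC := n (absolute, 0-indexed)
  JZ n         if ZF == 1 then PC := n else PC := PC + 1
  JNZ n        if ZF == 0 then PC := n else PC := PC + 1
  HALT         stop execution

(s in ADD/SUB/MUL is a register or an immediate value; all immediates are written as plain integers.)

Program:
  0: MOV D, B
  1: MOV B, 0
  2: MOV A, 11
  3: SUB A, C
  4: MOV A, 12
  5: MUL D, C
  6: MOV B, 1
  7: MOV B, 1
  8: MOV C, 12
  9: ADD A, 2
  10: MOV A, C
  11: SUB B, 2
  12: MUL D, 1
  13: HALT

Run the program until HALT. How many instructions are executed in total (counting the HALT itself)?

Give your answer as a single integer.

Answer: 14

Derivation:
Step 1: PC=0 exec 'MOV D, B'. After: A=0 B=0 C=0 D=0 ZF=0 PC=1
Step 2: PC=1 exec 'MOV B, 0'. After: A=0 B=0 C=0 D=0 ZF=0 PC=2
Step 3: PC=2 exec 'MOV A, 11'. After: A=11 B=0 C=0 D=0 ZF=0 PC=3
Step 4: PC=3 exec 'SUB A, C'. After: A=11 B=0 C=0 D=0 ZF=0 PC=4
Step 5: PC=4 exec 'MOV A, 12'. After: A=12 B=0 C=0 D=0 ZF=0 PC=5
Step 6: PC=5 exec 'MUL D, C'. After: A=12 B=0 C=0 D=0 ZF=1 PC=6
Step 7: PC=6 exec 'MOV B, 1'. After: A=12 B=1 C=0 D=0 ZF=1 PC=7
Step 8: PC=7 exec 'MOV B, 1'. After: A=12 B=1 C=0 D=0 ZF=1 PC=8
Step 9: PC=8 exec 'MOV C, 12'. After: A=12 B=1 C=12 D=0 ZF=1 PC=9
Step 10: PC=9 exec 'ADD A, 2'. After: A=14 B=1 C=12 D=0 ZF=0 PC=10
Step 11: PC=10 exec 'MOV A, C'. After: A=12 B=1 C=12 D=0 ZF=0 PC=11
Step 12: PC=11 exec 'SUB B, 2'. After: A=12 B=-1 C=12 D=0 ZF=0 PC=12
Step 13: PC=12 exec 'MUL D, 1'. After: A=12 B=-1 C=12 D=0 ZF=1 PC=13
Step 14: PC=13 exec 'HALT'. After: A=12 B=-1 C=12 D=0 ZF=1 PC=13 HALTED
Total instructions executed: 14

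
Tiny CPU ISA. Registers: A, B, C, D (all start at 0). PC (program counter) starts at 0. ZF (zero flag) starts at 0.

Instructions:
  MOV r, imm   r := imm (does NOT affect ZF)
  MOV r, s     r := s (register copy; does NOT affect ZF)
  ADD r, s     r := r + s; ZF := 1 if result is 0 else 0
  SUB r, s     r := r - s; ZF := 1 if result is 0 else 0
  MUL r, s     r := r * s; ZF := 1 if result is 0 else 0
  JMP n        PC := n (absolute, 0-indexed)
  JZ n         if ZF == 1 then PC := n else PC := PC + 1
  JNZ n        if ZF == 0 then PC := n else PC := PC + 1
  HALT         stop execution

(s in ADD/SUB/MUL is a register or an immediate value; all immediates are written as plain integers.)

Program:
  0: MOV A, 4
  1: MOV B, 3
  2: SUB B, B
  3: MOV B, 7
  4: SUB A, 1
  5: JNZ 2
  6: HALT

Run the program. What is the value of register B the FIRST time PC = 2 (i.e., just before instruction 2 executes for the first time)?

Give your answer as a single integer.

Step 1: PC=0 exec 'MOV A, 4'. After: A=4 B=0 C=0 D=0 ZF=0 PC=1
Step 2: PC=1 exec 'MOV B, 3'. After: A=4 B=3 C=0 D=0 ZF=0 PC=2
First time PC=2: B=3

3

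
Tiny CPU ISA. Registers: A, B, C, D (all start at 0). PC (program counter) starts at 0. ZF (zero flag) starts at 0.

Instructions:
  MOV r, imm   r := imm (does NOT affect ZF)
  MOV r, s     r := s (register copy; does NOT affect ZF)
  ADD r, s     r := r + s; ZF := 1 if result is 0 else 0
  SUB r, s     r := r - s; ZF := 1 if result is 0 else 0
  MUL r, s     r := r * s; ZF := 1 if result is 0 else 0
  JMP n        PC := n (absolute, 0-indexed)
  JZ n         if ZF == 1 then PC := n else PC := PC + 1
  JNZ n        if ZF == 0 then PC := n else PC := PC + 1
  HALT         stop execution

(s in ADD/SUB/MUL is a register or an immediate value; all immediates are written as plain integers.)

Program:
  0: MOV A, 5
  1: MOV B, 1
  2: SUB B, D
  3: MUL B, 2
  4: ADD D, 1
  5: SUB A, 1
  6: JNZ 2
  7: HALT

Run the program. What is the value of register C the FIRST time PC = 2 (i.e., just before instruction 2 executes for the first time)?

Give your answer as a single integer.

Step 1: PC=0 exec 'MOV A, 5'. After: A=5 B=0 C=0 D=0 ZF=0 PC=1
Step 2: PC=1 exec 'MOV B, 1'. After: A=5 B=1 C=0 D=0 ZF=0 PC=2
First time PC=2: C=0

0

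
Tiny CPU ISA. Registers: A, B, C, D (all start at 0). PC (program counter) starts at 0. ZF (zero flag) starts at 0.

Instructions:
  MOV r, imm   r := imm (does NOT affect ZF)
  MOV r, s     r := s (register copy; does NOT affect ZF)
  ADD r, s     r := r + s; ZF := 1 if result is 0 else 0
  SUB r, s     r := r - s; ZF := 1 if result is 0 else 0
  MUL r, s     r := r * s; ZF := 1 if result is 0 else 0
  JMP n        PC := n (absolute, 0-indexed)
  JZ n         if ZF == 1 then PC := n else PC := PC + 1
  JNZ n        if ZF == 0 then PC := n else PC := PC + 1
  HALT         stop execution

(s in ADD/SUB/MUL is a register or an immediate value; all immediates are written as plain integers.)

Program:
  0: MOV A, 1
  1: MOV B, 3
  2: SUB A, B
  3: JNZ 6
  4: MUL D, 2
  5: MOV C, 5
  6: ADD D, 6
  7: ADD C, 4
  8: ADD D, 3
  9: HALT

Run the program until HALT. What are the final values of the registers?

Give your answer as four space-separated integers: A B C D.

Step 1: PC=0 exec 'MOV A, 1'. After: A=1 B=0 C=0 D=0 ZF=0 PC=1
Step 2: PC=1 exec 'MOV B, 3'. After: A=1 B=3 C=0 D=0 ZF=0 PC=2
Step 3: PC=2 exec 'SUB A, B'. After: A=-2 B=3 C=0 D=0 ZF=0 PC=3
Step 4: PC=3 exec 'JNZ 6'. After: A=-2 B=3 C=0 D=0 ZF=0 PC=6
Step 5: PC=6 exec 'ADD D, 6'. After: A=-2 B=3 C=0 D=6 ZF=0 PC=7
Step 6: PC=7 exec 'ADD C, 4'. After: A=-2 B=3 C=4 D=6 ZF=0 PC=8
Step 7: PC=8 exec 'ADD D, 3'. After: A=-2 B=3 C=4 D=9 ZF=0 PC=9
Step 8: PC=9 exec 'HALT'. After: A=-2 B=3 C=4 D=9 ZF=0 PC=9 HALTED

Answer: -2 3 4 9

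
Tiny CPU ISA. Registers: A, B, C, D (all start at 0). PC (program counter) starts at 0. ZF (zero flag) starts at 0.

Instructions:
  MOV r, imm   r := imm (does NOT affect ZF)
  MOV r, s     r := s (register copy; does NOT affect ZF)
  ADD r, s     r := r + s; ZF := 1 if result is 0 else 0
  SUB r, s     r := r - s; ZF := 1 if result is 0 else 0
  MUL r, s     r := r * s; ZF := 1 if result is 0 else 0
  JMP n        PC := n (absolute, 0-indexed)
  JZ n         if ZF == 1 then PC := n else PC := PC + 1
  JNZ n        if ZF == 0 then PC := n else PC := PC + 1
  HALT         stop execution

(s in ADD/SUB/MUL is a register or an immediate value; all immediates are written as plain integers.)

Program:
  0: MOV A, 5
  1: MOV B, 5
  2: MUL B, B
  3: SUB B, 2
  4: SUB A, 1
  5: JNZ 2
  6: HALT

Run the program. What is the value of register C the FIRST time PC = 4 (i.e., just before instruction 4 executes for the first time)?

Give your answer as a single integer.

Step 1: PC=0 exec 'MOV A, 5'. After: A=5 B=0 C=0 D=0 ZF=0 PC=1
Step 2: PC=1 exec 'MOV B, 5'. After: A=5 B=5 C=0 D=0 ZF=0 PC=2
Step 3: PC=2 exec 'MUL B, B'. After: A=5 B=25 C=0 D=0 ZF=0 PC=3
Step 4: PC=3 exec 'SUB B, 2'. After: A=5 B=23 C=0 D=0 ZF=0 PC=4
First time PC=4: C=0

0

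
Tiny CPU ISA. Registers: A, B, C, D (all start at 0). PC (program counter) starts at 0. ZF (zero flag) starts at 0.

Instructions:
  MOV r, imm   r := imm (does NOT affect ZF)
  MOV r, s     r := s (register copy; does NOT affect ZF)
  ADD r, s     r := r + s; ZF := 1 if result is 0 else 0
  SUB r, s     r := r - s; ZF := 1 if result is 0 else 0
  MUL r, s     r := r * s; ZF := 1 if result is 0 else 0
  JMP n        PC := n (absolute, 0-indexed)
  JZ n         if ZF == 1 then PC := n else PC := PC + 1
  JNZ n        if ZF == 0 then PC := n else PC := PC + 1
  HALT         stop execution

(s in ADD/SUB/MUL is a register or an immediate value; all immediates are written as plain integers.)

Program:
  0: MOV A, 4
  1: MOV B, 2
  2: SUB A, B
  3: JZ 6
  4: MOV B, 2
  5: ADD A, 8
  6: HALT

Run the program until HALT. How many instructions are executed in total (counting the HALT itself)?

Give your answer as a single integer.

Step 1: PC=0 exec 'MOV A, 4'. After: A=4 B=0 C=0 D=0 ZF=0 PC=1
Step 2: PC=1 exec 'MOV B, 2'. After: A=4 B=2 C=0 D=0 ZF=0 PC=2
Step 3: PC=2 exec 'SUB A, B'. After: A=2 B=2 C=0 D=0 ZF=0 PC=3
Step 4: PC=3 exec 'JZ 6'. After: A=2 B=2 C=0 D=0 ZF=0 PC=4
Step 5: PC=4 exec 'MOV B, 2'. After: A=2 B=2 C=0 D=0 ZF=0 PC=5
Step 6: PC=5 exec 'ADD A, 8'. After: A=10 B=2 C=0 D=0 ZF=0 PC=6
Step 7: PC=6 exec 'HALT'. After: A=10 B=2 C=0 D=0 ZF=0 PC=6 HALTED
Total instructions executed: 7

Answer: 7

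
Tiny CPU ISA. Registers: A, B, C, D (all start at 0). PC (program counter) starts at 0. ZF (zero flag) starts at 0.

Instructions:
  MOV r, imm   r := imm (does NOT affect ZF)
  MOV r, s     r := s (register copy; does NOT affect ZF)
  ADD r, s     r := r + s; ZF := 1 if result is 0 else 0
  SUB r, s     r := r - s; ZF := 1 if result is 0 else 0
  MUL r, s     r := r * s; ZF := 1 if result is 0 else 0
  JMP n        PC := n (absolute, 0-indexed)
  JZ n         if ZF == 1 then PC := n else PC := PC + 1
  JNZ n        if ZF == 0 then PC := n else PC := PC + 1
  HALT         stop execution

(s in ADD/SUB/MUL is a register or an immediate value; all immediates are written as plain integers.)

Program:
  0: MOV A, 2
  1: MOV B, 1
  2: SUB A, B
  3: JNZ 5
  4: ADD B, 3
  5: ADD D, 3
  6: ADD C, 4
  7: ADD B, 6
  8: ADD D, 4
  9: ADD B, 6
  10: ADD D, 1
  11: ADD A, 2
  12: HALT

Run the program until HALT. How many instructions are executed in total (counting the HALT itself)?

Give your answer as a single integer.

Step 1: PC=0 exec 'MOV A, 2'. After: A=2 B=0 C=0 D=0 ZF=0 PC=1
Step 2: PC=1 exec 'MOV B, 1'. After: A=2 B=1 C=0 D=0 ZF=0 PC=2
Step 3: PC=2 exec 'SUB A, B'. After: A=1 B=1 C=0 D=0 ZF=0 PC=3
Step 4: PC=3 exec 'JNZ 5'. After: A=1 B=1 C=0 D=0 ZF=0 PC=5
Step 5: PC=5 exec 'ADD D, 3'. After: A=1 B=1 C=0 D=3 ZF=0 PC=6
Step 6: PC=6 exec 'ADD C, 4'. After: A=1 B=1 C=4 D=3 ZF=0 PC=7
Step 7: PC=7 exec 'ADD B, 6'. After: A=1 B=7 C=4 D=3 ZF=0 PC=8
Step 8: PC=8 exec 'ADD D, 4'. After: A=1 B=7 C=4 D=7 ZF=0 PC=9
Step 9: PC=9 exec 'ADD B, 6'. After: A=1 B=13 C=4 D=7 ZF=0 PC=10
Step 10: PC=10 exec 'ADD D, 1'. After: A=1 B=13 C=4 D=8 ZF=0 PC=11
Step 11: PC=11 exec 'ADD A, 2'. After: A=3 B=13 C=4 D=8 ZF=0 PC=12
Step 12: PC=12 exec 'HALT'. After: A=3 B=13 C=4 D=8 ZF=0 PC=12 HALTED
Total instructions executed: 12

Answer: 12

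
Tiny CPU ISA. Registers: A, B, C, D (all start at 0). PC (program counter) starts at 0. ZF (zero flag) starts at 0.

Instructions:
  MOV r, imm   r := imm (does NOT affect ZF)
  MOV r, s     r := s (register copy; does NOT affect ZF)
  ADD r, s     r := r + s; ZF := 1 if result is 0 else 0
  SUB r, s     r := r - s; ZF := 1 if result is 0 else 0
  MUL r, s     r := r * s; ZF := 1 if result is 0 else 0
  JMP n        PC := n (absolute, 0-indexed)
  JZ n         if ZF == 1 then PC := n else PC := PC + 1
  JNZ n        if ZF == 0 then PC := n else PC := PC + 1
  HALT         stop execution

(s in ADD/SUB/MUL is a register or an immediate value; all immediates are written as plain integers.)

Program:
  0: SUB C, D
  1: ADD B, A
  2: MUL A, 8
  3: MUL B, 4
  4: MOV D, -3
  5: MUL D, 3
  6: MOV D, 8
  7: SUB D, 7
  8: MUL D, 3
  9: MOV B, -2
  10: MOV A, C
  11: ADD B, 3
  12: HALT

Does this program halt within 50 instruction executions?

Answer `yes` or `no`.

Answer: yes

Derivation:
Step 1: PC=0 exec 'SUB C, D'. After: A=0 B=0 C=0 D=0 ZF=1 PC=1
Step 2: PC=1 exec 'ADD B, A'. After: A=0 B=0 C=0 D=0 ZF=1 PC=2
Step 3: PC=2 exec 'MUL A, 8'. After: A=0 B=0 C=0 D=0 ZF=1 PC=3
Step 4: PC=3 exec 'MUL B, 4'. After: A=0 B=0 C=0 D=0 ZF=1 PC=4
Step 5: PC=4 exec 'MOV D, -3'. After: A=0 B=0 C=0 D=-3 ZF=1 PC=5
Step 6: PC=5 exec 'MUL D, 3'. After: A=0 B=0 C=0 D=-9 ZF=0 PC=6
Step 7: PC=6 exec 'MOV D, 8'. After: A=0 B=0 C=0 D=8 ZF=0 PC=7
Step 8: PC=7 exec 'SUB D, 7'. After: A=0 B=0 C=0 D=1 ZF=0 PC=8
Step 9: PC=8 exec 'MUL D, 3'. After: A=0 B=0 C=0 D=3 ZF=0 PC=9
Step 10: PC=9 exec 'MOV B, -2'. After: A=0 B=-2 C=0 D=3 ZF=0 PC=10
Step 11: PC=10 exec 'MOV A, C'. After: A=0 B=-2 C=0 D=3 ZF=0 PC=11
Step 12: PC=11 exec 'ADD B, 3'. After: A=0 B=1 C=0 D=3 ZF=0 PC=12
Step 13: PC=12 exec 'HALT'. After: A=0 B=1 C=0 D=3 ZF=0 PC=12 HALTED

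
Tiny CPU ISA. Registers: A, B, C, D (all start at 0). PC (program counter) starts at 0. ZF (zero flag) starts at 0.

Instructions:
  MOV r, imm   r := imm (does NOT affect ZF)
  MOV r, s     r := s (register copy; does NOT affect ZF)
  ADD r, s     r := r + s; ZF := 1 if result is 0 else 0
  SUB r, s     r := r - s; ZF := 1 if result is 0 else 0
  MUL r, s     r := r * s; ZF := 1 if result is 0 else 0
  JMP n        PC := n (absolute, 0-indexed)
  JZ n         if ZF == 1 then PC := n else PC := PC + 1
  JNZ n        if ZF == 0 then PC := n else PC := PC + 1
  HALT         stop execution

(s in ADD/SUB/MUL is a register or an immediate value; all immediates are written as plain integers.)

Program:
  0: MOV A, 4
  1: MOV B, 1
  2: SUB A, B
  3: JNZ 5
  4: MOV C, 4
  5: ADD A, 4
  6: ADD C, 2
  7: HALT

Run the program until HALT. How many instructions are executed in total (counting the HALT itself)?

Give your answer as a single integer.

Answer: 7

Derivation:
Step 1: PC=0 exec 'MOV A, 4'. After: A=4 B=0 C=0 D=0 ZF=0 PC=1
Step 2: PC=1 exec 'MOV B, 1'. After: A=4 B=1 C=0 D=0 ZF=0 PC=2
Step 3: PC=2 exec 'SUB A, B'. After: A=3 B=1 C=0 D=0 ZF=0 PC=3
Step 4: PC=3 exec 'JNZ 5'. After: A=3 B=1 C=0 D=0 ZF=0 PC=5
Step 5: PC=5 exec 'ADD A, 4'. After: A=7 B=1 C=0 D=0 ZF=0 PC=6
Step 6: PC=6 exec 'ADD C, 2'. After: A=7 B=1 C=2 D=0 ZF=0 PC=7
Step 7: PC=7 exec 'HALT'. After: A=7 B=1 C=2 D=0 ZF=0 PC=7 HALTED
Total instructions executed: 7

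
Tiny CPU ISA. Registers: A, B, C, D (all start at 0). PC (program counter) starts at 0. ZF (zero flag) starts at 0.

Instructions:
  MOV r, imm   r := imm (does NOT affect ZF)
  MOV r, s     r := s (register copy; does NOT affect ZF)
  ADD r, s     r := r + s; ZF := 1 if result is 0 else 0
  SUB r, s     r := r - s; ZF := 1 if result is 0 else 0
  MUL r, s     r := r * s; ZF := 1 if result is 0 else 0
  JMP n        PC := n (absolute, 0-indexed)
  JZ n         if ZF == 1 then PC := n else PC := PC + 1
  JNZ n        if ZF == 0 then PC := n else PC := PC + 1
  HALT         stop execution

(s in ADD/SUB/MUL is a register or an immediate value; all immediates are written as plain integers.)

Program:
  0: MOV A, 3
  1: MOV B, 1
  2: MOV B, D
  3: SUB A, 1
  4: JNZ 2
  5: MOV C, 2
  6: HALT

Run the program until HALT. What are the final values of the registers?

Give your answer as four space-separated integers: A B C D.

Step 1: PC=0 exec 'MOV A, 3'. After: A=3 B=0 C=0 D=0 ZF=0 PC=1
Step 2: PC=1 exec 'MOV B, 1'. After: A=3 B=1 C=0 D=0 ZF=0 PC=2
Step 3: PC=2 exec 'MOV B, D'. After: A=3 B=0 C=0 D=0 ZF=0 PC=3
Step 4: PC=3 exec 'SUB A, 1'. After: A=2 B=0 C=0 D=0 ZF=0 PC=4
Step 5: PC=4 exec 'JNZ 2'. After: A=2 B=0 C=0 D=0 ZF=0 PC=2
Step 6: PC=2 exec 'MOV B, D'. After: A=2 B=0 C=0 D=0 ZF=0 PC=3
Step 7: PC=3 exec 'SUB A, 1'. After: A=1 B=0 C=0 D=0 ZF=0 PC=4
Step 8: PC=4 exec 'JNZ 2'. After: A=1 B=0 C=0 D=0 ZF=0 PC=2
Step 9: PC=2 exec 'MOV B, D'. After: A=1 B=0 C=0 D=0 ZF=0 PC=3
Step 10: PC=3 exec 'SUB A, 1'. After: A=0 B=0 C=0 D=0 ZF=1 PC=4
Step 11: PC=4 exec 'JNZ 2'. After: A=0 B=0 C=0 D=0 ZF=1 PC=5
Step 12: PC=5 exec 'MOV C, 2'. After: A=0 B=0 C=2 D=0 ZF=1 PC=6
Step 13: PC=6 exec 'HALT'. After: A=0 B=0 C=2 D=0 ZF=1 PC=6 HALTED

Answer: 0 0 2 0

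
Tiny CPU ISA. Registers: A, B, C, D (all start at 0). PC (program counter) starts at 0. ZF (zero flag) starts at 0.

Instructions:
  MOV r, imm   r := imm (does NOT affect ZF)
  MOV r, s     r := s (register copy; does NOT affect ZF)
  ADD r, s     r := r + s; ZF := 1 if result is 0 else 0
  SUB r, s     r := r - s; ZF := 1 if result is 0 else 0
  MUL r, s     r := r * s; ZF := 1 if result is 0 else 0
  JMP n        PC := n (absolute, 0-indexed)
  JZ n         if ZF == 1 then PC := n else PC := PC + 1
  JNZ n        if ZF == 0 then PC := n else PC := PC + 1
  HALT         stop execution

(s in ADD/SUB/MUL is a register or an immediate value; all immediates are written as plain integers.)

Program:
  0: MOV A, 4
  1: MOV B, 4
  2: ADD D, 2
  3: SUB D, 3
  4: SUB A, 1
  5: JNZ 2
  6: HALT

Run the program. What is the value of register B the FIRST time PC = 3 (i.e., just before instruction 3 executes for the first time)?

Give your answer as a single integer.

Step 1: PC=0 exec 'MOV A, 4'. After: A=4 B=0 C=0 D=0 ZF=0 PC=1
Step 2: PC=1 exec 'MOV B, 4'. After: A=4 B=4 C=0 D=0 ZF=0 PC=2
Step 3: PC=2 exec 'ADD D, 2'. After: A=4 B=4 C=0 D=2 ZF=0 PC=3
First time PC=3: B=4

4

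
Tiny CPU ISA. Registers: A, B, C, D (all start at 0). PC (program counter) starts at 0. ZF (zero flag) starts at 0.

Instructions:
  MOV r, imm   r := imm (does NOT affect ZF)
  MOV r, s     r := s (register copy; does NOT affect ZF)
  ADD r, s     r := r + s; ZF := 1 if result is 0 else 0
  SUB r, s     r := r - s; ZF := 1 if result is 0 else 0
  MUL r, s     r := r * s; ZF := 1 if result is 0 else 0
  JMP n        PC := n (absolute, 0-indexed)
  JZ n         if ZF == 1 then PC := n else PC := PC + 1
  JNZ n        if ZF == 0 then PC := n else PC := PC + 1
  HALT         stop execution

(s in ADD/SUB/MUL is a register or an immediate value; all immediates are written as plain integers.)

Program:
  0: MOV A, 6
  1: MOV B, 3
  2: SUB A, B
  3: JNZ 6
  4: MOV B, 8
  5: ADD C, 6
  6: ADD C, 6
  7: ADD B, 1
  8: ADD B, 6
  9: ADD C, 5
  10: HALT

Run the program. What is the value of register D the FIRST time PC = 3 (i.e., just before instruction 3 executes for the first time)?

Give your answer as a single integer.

Step 1: PC=0 exec 'MOV A, 6'. After: A=6 B=0 C=0 D=0 ZF=0 PC=1
Step 2: PC=1 exec 'MOV B, 3'. After: A=6 B=3 C=0 D=0 ZF=0 PC=2
Step 3: PC=2 exec 'SUB A, B'. After: A=3 B=3 C=0 D=0 ZF=0 PC=3
First time PC=3: D=0

0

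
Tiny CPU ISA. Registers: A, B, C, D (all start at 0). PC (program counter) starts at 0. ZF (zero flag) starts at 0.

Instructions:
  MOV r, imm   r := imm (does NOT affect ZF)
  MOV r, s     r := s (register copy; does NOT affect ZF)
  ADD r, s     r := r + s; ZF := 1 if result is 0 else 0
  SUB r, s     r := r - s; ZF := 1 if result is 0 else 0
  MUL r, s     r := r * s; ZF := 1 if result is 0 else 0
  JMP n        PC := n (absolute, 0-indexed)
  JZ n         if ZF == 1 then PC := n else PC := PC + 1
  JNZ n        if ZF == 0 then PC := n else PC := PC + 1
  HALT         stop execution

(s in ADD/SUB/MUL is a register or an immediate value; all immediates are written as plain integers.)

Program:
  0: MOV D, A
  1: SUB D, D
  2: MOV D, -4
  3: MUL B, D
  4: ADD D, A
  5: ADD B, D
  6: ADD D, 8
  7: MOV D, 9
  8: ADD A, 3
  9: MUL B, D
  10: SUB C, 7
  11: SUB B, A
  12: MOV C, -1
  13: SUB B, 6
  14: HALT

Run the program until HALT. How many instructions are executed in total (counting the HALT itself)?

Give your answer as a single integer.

Step 1: PC=0 exec 'MOV D, A'. After: A=0 B=0 C=0 D=0 ZF=0 PC=1
Step 2: PC=1 exec 'SUB D, D'. After: A=0 B=0 C=0 D=0 ZF=1 PC=2
Step 3: PC=2 exec 'MOV D, -4'. After: A=0 B=0 C=0 D=-4 ZF=1 PC=3
Step 4: PC=3 exec 'MUL B, D'. After: A=0 B=0 C=0 D=-4 ZF=1 PC=4
Step 5: PC=4 exec 'ADD D, A'. After: A=0 B=0 C=0 D=-4 ZF=0 PC=5
Step 6: PC=5 exec 'ADD B, D'. After: A=0 B=-4 C=0 D=-4 ZF=0 PC=6
Step 7: PC=6 exec 'ADD D, 8'. After: A=0 B=-4 C=0 D=4 ZF=0 PC=7
Step 8: PC=7 exec 'MOV D, 9'. After: A=0 B=-4 C=0 D=9 ZF=0 PC=8
Step 9: PC=8 exec 'ADD A, 3'. After: A=3 B=-4 C=0 D=9 ZF=0 PC=9
Step 10: PC=9 exec 'MUL B, D'. After: A=3 B=-36 C=0 D=9 ZF=0 PC=10
Step 11: PC=10 exec 'SUB C, 7'. After: A=3 B=-36 C=-7 D=9 ZF=0 PC=11
Step 12: PC=11 exec 'SUB B, A'. After: A=3 B=-39 C=-7 D=9 ZF=0 PC=12
Step 13: PC=12 exec 'MOV C, -1'. After: A=3 B=-39 C=-1 D=9 ZF=0 PC=13
Step 14: PC=13 exec 'SUB B, 6'. After: A=3 B=-45 C=-1 D=9 ZF=0 PC=14
Step 15: PC=14 exec 'HALT'. After: A=3 B=-45 C=-1 D=9 ZF=0 PC=14 HALTED
Total instructions executed: 15

Answer: 15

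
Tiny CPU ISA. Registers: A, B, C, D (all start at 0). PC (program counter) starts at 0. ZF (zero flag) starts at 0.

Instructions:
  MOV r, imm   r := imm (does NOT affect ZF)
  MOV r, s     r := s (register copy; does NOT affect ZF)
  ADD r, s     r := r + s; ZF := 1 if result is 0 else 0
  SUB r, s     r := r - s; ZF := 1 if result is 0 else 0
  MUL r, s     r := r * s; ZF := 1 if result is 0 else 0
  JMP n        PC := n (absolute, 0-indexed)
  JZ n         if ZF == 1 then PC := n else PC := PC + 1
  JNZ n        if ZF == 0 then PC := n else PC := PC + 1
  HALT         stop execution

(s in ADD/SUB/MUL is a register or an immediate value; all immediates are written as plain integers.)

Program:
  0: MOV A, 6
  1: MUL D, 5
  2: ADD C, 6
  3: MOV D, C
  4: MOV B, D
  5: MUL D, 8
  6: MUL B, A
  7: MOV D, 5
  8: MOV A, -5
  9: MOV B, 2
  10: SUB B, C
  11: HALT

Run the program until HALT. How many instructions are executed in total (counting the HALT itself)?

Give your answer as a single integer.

Step 1: PC=0 exec 'MOV A, 6'. After: A=6 B=0 C=0 D=0 ZF=0 PC=1
Step 2: PC=1 exec 'MUL D, 5'. After: A=6 B=0 C=0 D=0 ZF=1 PC=2
Step 3: PC=2 exec 'ADD C, 6'. After: A=6 B=0 C=6 D=0 ZF=0 PC=3
Step 4: PC=3 exec 'MOV D, C'. After: A=6 B=0 C=6 D=6 ZF=0 PC=4
Step 5: PC=4 exec 'MOV B, D'. After: A=6 B=6 C=6 D=6 ZF=0 PC=5
Step 6: PC=5 exec 'MUL D, 8'. After: A=6 B=6 C=6 D=48 ZF=0 PC=6
Step 7: PC=6 exec 'MUL B, A'. After: A=6 B=36 C=6 D=48 ZF=0 PC=7
Step 8: PC=7 exec 'MOV D, 5'. After: A=6 B=36 C=6 D=5 ZF=0 PC=8
Step 9: PC=8 exec 'MOV A, -5'. After: A=-5 B=36 C=6 D=5 ZF=0 PC=9
Step 10: PC=9 exec 'MOV B, 2'. After: A=-5 B=2 C=6 D=5 ZF=0 PC=10
Step 11: PC=10 exec 'SUB B, C'. After: A=-5 B=-4 C=6 D=5 ZF=0 PC=11
Step 12: PC=11 exec 'HALT'. After: A=-5 B=-4 C=6 D=5 ZF=0 PC=11 HALTED
Total instructions executed: 12

Answer: 12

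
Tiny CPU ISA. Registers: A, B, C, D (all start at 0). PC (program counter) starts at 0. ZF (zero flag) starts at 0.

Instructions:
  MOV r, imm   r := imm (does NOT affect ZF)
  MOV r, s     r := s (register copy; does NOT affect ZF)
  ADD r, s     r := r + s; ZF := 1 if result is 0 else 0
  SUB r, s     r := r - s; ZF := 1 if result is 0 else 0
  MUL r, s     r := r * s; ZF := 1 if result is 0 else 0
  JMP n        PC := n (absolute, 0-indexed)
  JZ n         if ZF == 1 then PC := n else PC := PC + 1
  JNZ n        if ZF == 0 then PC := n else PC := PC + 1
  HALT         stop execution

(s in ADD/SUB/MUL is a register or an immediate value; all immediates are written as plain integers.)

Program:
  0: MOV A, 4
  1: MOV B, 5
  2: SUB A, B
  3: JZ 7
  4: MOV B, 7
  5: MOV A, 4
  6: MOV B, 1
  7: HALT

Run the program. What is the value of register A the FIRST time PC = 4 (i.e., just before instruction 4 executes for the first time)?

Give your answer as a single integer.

Step 1: PC=0 exec 'MOV A, 4'. After: A=4 B=0 C=0 D=0 ZF=0 PC=1
Step 2: PC=1 exec 'MOV B, 5'. After: A=4 B=5 C=0 D=0 ZF=0 PC=2
Step 3: PC=2 exec 'SUB A, B'. After: A=-1 B=5 C=0 D=0 ZF=0 PC=3
Step 4: PC=3 exec 'JZ 7'. After: A=-1 B=5 C=0 D=0 ZF=0 PC=4
First time PC=4: A=-1

-1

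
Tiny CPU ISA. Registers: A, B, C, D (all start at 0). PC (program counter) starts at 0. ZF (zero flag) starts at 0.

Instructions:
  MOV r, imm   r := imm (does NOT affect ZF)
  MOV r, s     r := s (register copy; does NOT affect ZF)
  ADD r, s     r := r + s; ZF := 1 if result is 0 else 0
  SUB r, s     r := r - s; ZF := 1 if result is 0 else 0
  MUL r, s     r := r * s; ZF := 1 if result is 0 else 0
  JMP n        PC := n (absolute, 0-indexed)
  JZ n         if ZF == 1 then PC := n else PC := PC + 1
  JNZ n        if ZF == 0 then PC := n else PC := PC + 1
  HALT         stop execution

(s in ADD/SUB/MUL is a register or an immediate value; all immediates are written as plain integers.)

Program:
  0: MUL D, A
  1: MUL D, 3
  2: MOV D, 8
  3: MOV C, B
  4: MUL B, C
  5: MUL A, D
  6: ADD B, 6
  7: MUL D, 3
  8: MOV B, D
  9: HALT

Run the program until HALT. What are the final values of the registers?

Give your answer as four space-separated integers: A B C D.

Answer: 0 24 0 24

Derivation:
Step 1: PC=0 exec 'MUL D, A'. After: A=0 B=0 C=0 D=0 ZF=1 PC=1
Step 2: PC=1 exec 'MUL D, 3'. After: A=0 B=0 C=0 D=0 ZF=1 PC=2
Step 3: PC=2 exec 'MOV D, 8'. After: A=0 B=0 C=0 D=8 ZF=1 PC=3
Step 4: PC=3 exec 'MOV C, B'. After: A=0 B=0 C=0 D=8 ZF=1 PC=4
Step 5: PC=4 exec 'MUL B, C'. After: A=0 B=0 C=0 D=8 ZF=1 PC=5
Step 6: PC=5 exec 'MUL A, D'. After: A=0 B=0 C=0 D=8 ZF=1 PC=6
Step 7: PC=6 exec 'ADD B, 6'. After: A=0 B=6 C=0 D=8 ZF=0 PC=7
Step 8: PC=7 exec 'MUL D, 3'. After: A=0 B=6 C=0 D=24 ZF=0 PC=8
Step 9: PC=8 exec 'MOV B, D'. After: A=0 B=24 C=0 D=24 ZF=0 PC=9
Step 10: PC=9 exec 'HALT'. After: A=0 B=24 C=0 D=24 ZF=0 PC=9 HALTED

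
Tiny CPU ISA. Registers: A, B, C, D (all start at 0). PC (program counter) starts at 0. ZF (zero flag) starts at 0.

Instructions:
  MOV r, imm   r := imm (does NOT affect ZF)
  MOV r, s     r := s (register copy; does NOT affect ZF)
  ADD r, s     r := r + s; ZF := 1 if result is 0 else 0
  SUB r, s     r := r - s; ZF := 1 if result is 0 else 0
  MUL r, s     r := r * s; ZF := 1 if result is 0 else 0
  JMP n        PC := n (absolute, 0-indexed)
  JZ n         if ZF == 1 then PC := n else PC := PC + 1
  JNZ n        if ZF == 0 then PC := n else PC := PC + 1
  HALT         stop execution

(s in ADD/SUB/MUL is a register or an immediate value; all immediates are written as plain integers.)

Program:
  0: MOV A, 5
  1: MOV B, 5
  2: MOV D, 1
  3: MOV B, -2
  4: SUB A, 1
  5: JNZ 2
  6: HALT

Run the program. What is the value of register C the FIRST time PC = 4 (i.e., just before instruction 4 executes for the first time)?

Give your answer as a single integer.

Step 1: PC=0 exec 'MOV A, 5'. After: A=5 B=0 C=0 D=0 ZF=0 PC=1
Step 2: PC=1 exec 'MOV B, 5'. After: A=5 B=5 C=0 D=0 ZF=0 PC=2
Step 3: PC=2 exec 'MOV D, 1'. After: A=5 B=5 C=0 D=1 ZF=0 PC=3
Step 4: PC=3 exec 'MOV B, -2'. After: A=5 B=-2 C=0 D=1 ZF=0 PC=4
First time PC=4: C=0

0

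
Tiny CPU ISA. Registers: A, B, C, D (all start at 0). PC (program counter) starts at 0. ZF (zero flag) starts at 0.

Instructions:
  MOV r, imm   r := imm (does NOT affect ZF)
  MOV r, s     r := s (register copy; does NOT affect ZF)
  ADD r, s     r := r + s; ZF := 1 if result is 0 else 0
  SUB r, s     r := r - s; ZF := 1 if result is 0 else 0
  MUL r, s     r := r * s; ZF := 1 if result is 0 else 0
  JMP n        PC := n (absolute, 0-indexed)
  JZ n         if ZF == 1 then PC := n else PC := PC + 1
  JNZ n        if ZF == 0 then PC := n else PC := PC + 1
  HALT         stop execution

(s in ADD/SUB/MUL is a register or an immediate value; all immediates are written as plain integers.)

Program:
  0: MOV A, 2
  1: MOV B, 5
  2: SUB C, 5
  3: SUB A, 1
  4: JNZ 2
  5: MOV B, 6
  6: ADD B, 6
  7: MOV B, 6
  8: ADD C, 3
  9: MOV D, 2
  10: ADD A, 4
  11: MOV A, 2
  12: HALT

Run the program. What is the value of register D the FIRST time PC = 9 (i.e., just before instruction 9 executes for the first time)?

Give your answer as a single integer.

Step 1: PC=0 exec 'MOV A, 2'. After: A=2 B=0 C=0 D=0 ZF=0 PC=1
Step 2: PC=1 exec 'MOV B, 5'. After: A=2 B=5 C=0 D=0 ZF=0 PC=2
Step 3: PC=2 exec 'SUB C, 5'. After: A=2 B=5 C=-5 D=0 ZF=0 PC=3
Step 4: PC=3 exec 'SUB A, 1'. After: A=1 B=5 C=-5 D=0 ZF=0 PC=4
Step 5: PC=4 exec 'JNZ 2'. After: A=1 B=5 C=-5 D=0 ZF=0 PC=2
Step 6: PC=2 exec 'SUB C, 5'. After: A=1 B=5 C=-10 D=0 ZF=0 PC=3
Step 7: PC=3 exec 'SUB A, 1'. After: A=0 B=5 C=-10 D=0 ZF=1 PC=4
Step 8: PC=4 exec 'JNZ 2'. After: A=0 B=5 C=-10 D=0 ZF=1 PC=5
Step 9: PC=5 exec 'MOV B, 6'. After: A=0 B=6 C=-10 D=0 ZF=1 PC=6
Step 10: PC=6 exec 'ADD B, 6'. After: A=0 B=12 C=-10 D=0 ZF=0 PC=7
Step 11: PC=7 exec 'MOV B, 6'. After: A=0 B=6 C=-10 D=0 ZF=0 PC=8
Step 12: PC=8 exec 'ADD C, 3'. After: A=0 B=6 C=-7 D=0 ZF=0 PC=9
First time PC=9: D=0

0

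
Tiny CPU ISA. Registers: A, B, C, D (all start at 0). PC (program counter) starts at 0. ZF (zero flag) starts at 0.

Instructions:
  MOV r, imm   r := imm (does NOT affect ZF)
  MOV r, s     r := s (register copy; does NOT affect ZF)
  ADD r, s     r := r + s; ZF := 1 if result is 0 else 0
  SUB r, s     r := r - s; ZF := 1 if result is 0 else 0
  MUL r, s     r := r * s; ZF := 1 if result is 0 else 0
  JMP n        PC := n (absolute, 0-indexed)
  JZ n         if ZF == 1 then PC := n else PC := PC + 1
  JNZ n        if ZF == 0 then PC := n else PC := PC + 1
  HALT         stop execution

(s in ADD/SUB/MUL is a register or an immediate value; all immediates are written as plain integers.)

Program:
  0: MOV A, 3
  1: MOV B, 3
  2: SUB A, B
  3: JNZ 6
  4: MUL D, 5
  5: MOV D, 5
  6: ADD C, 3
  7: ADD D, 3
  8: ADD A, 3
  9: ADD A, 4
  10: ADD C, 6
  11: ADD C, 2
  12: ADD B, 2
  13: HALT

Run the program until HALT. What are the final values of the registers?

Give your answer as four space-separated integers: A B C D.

Step 1: PC=0 exec 'MOV A, 3'. After: A=3 B=0 C=0 D=0 ZF=0 PC=1
Step 2: PC=1 exec 'MOV B, 3'. After: A=3 B=3 C=0 D=0 ZF=0 PC=2
Step 3: PC=2 exec 'SUB A, B'. After: A=0 B=3 C=0 D=0 ZF=1 PC=3
Step 4: PC=3 exec 'JNZ 6'. After: A=0 B=3 C=0 D=0 ZF=1 PC=4
Step 5: PC=4 exec 'MUL D, 5'. After: A=0 B=3 C=0 D=0 ZF=1 PC=5
Step 6: PC=5 exec 'MOV D, 5'. After: A=0 B=3 C=0 D=5 ZF=1 PC=6
Step 7: PC=6 exec 'ADD C, 3'. After: A=0 B=3 C=3 D=5 ZF=0 PC=7
Step 8: PC=7 exec 'ADD D, 3'. After: A=0 B=3 C=3 D=8 ZF=0 PC=8
Step 9: PC=8 exec 'ADD A, 3'. After: A=3 B=3 C=3 D=8 ZF=0 PC=9
Step 10: PC=9 exec 'ADD A, 4'. After: A=7 B=3 C=3 D=8 ZF=0 PC=10
Step 11: PC=10 exec 'ADD C, 6'. After: A=7 B=3 C=9 D=8 ZF=0 PC=11
Step 12: PC=11 exec 'ADD C, 2'. After: A=7 B=3 C=11 D=8 ZF=0 PC=12
Step 13: PC=12 exec 'ADD B, 2'. After: A=7 B=5 C=11 D=8 ZF=0 PC=13
Step 14: PC=13 exec 'HALT'. After: A=7 B=5 C=11 D=8 ZF=0 PC=13 HALTED

Answer: 7 5 11 8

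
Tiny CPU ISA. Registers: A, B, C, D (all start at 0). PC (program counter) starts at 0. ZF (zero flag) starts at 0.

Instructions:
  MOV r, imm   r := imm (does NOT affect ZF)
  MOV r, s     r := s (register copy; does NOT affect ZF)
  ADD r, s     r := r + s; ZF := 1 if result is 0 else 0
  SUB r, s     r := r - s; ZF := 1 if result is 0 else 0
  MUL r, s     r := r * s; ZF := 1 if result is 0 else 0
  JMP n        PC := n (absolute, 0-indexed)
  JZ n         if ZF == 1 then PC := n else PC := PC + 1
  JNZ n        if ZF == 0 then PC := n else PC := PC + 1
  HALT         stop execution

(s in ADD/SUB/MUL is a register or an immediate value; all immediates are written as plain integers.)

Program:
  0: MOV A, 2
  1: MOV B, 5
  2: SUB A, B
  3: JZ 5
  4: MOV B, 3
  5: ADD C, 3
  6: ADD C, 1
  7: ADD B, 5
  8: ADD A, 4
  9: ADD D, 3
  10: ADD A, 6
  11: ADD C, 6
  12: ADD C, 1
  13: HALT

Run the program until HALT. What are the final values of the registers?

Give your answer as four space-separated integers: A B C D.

Answer: 7 8 11 3

Derivation:
Step 1: PC=0 exec 'MOV A, 2'. After: A=2 B=0 C=0 D=0 ZF=0 PC=1
Step 2: PC=1 exec 'MOV B, 5'. After: A=2 B=5 C=0 D=0 ZF=0 PC=2
Step 3: PC=2 exec 'SUB A, B'. After: A=-3 B=5 C=0 D=0 ZF=0 PC=3
Step 4: PC=3 exec 'JZ 5'. After: A=-3 B=5 C=0 D=0 ZF=0 PC=4
Step 5: PC=4 exec 'MOV B, 3'. After: A=-3 B=3 C=0 D=0 ZF=0 PC=5
Step 6: PC=5 exec 'ADD C, 3'. After: A=-3 B=3 C=3 D=0 ZF=0 PC=6
Step 7: PC=6 exec 'ADD C, 1'. After: A=-3 B=3 C=4 D=0 ZF=0 PC=7
Step 8: PC=7 exec 'ADD B, 5'. After: A=-3 B=8 C=4 D=0 ZF=0 PC=8
Step 9: PC=8 exec 'ADD A, 4'. After: A=1 B=8 C=4 D=0 ZF=0 PC=9
Step 10: PC=9 exec 'ADD D, 3'. After: A=1 B=8 C=4 D=3 ZF=0 PC=10
Step 11: PC=10 exec 'ADD A, 6'. After: A=7 B=8 C=4 D=3 ZF=0 PC=11
Step 12: PC=11 exec 'ADD C, 6'. After: A=7 B=8 C=10 D=3 ZF=0 PC=12
Step 13: PC=12 exec 'ADD C, 1'. After: A=7 B=8 C=11 D=3 ZF=0 PC=13
Step 14: PC=13 exec 'HALT'. After: A=7 B=8 C=11 D=3 ZF=0 PC=13 HALTED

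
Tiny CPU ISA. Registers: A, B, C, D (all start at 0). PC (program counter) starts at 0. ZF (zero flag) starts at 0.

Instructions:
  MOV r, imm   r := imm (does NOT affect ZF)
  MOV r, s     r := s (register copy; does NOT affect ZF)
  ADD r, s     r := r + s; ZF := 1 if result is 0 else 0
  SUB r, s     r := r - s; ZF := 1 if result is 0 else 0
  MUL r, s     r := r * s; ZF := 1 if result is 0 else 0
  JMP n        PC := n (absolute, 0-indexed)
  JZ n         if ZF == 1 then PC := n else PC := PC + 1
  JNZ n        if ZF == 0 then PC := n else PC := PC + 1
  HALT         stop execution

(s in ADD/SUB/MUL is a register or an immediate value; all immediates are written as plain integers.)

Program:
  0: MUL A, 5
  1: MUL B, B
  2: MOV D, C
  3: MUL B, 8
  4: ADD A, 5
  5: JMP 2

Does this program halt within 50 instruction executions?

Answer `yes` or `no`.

Step 1: PC=0 exec 'MUL A, 5'. After: A=0 B=0 C=0 D=0 ZF=1 PC=1
Step 2: PC=1 exec 'MUL B, B'. After: A=0 B=0 C=0 D=0 ZF=1 PC=2
Step 3: PC=2 exec 'MOV D, C'. After: A=0 B=0 C=0 D=0 ZF=1 PC=3
Step 4: PC=3 exec 'MUL B, 8'. After: A=0 B=0 C=0 D=0 ZF=1 PC=4
Step 5: PC=4 exec 'ADD A, 5'. After: A=5 B=0 C=0 D=0 ZF=0 PC=5
Step 6: PC=5 exec 'JMP 2'. After: A=5 B=0 C=0 D=0 ZF=0 PC=2
Step 7: PC=2 exec 'MOV D, C'. After: A=5 B=0 C=0 D=0 ZF=0 PC=3
Step 8: PC=3 exec 'MUL B, 8'. After: A=5 B=0 C=0 D=0 ZF=1 PC=4
Step 9: PC=4 exec 'ADD A, 5'. After: A=10 B=0 C=0 D=0 ZF=0 PC=5
Step 10: PC=5 exec 'JMP 2'. After: A=10 B=0 C=0 D=0 ZF=0 PC=2
Step 11: PC=2 exec 'MOV D, C'. After: A=10 B=0 C=0 D=0 ZF=0 PC=3
Step 12: PC=3 exec 'MUL B, 8'. After: A=10 B=0 C=0 D=0 ZF=1 PC=4
Step 13: PC=4 exec 'ADD A, 5'. After: A=15 B=0 C=0 D=0 ZF=0 PC=5
Step 14: PC=5 exec 'JMP 2'. After: A=15 B=0 C=0 D=0 ZF=0 PC=2
Step 15: PC=2 exec 'MOV D, C'. After: A=15 B=0 C=0 D=0 ZF=0 PC=3
After 50 steps: not halted. PC revisits the same instructions with no path to HALT; will never halt.

Answer: no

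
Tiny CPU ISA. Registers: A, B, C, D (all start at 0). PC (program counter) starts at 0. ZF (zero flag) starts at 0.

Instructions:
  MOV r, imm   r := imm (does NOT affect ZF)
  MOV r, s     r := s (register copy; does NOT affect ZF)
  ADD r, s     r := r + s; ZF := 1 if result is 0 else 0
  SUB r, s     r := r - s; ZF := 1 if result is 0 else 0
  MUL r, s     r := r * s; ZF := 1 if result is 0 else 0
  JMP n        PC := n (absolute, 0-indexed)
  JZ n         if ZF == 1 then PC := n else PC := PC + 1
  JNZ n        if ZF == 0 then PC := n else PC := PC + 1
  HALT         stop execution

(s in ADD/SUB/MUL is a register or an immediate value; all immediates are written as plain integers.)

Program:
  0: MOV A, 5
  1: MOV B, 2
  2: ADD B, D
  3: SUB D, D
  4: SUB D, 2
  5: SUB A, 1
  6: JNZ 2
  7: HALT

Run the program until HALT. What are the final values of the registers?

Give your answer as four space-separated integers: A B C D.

Step 1: PC=0 exec 'MOV A, 5'. After: A=5 B=0 C=0 D=0 ZF=0 PC=1
Step 2: PC=1 exec 'MOV B, 2'. After: A=5 B=2 C=0 D=0 ZF=0 PC=2
Step 3: PC=2 exec 'ADD B, D'. After: A=5 B=2 C=0 D=0 ZF=0 PC=3
Step 4: PC=3 exec 'SUB D, D'. After: A=5 B=2 C=0 D=0 ZF=1 PC=4
Step 5: PC=4 exec 'SUB D, 2'. After: A=5 B=2 C=0 D=-2 ZF=0 PC=5
Step 6: PC=5 exec 'SUB A, 1'. After: A=4 B=2 C=0 D=-2 ZF=0 PC=6
Step 7: PC=6 exec 'JNZ 2'. After: A=4 B=2 C=0 D=-2 ZF=0 PC=2
Step 8: PC=2 exec 'ADD B, D'. After: A=4 B=0 C=0 D=-2 ZF=1 PC=3
Step 9: PC=3 exec 'SUB D, D'. After: A=4 B=0 C=0 D=0 ZF=1 PC=4
Step 10: PC=4 exec 'SUB D, 2'. After: A=4 B=0 C=0 D=-2 ZF=0 PC=5
Step 11: PC=5 exec 'SUB A, 1'. After: A=3 B=0 C=0 D=-2 ZF=0 PC=6
Step 12: PC=6 exec 'JNZ 2'. After: A=3 B=0 C=0 D=-2 ZF=0 PC=2
Step 13: PC=2 exec 'ADD B, D'. After: A=3 B=-2 C=0 D=-2 ZF=0 PC=3
Step 14: PC=3 exec 'SUB D, D'. After: A=3 B=-2 C=0 D=0 ZF=1 PC=4
Step 15: PC=4 exec 'SUB D, 2'. After: A=3 B=-2 C=0 D=-2 ZF=0 PC=5
Step 16: PC=5 exec 'SUB A, 1'. After: A=2 B=-2 C=0 D=-2 ZF=0 PC=6
Step 17: PC=6 exec 'JNZ 2'. After: A=2 B=-2 C=0 D=-2 ZF=0 PC=2
Step 18: PC=2 exec 'ADD B, D'. After: A=2 B=-4 C=0 D=-2 ZF=0 PC=3
Step 19: PC=3 exec 'SUB D, D'. After: A=2 B=-4 C=0 D=0 ZF=1 PC=4
Step 20: PC=4 exec 'SUB D, 2'. After: A=2 B=-4 C=0 D=-2 ZF=0 PC=5
Step 21: PC=5 exec 'SUB A, 1'. After: A=1 B=-4 C=0 D=-2 ZF=0 PC=6
Step 22: PC=6 exec 'JNZ 2'. After: A=1 B=-4 C=0 D=-2 ZF=0 PC=2
Step 23: PC=2 exec 'ADD B, D'. After: A=1 B=-6 C=0 D=-2 ZF=0 PC=3
Step 24: PC=3 exec 'SUB D, D'. After: A=1 B=-6 C=0 D=0 ZF=1 PC=4
Step 25: PC=4 exec 'SUB D, 2'. After: A=1 B=-6 C=0 D=-2 ZF=0 PC=5
Step 26: PC=5 exec 'SUB A, 1'. After: A=0 B=-6 C=0 D=-2 ZF=1 PC=6
Step 27: PC=6 exec 'JNZ 2'. After: A=0 B=-6 C=0 D=-2 ZF=1 PC=7
Step 28: PC=7 exec 'HALT'. After: A=0 B=-6 C=0 D=-2 ZF=1 PC=7 HALTED

Answer: 0 -6 0 -2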